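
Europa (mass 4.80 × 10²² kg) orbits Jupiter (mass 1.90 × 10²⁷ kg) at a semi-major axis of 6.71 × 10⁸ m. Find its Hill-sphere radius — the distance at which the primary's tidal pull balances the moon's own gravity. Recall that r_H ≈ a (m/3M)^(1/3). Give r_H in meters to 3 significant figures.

1.37 × 10⁷ m

r_H ≈ a (m/3M)^(1/3)
    = (6.71 × 10⁸) × (4.80 × 10²² / (3 × 1.90 × 10²⁷))^(1/3)
    = 1.37 × 10⁷ m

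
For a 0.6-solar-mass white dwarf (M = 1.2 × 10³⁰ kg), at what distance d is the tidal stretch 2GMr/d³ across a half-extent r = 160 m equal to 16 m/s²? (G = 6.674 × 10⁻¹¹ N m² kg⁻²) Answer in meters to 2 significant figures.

1.2 × 10⁷ m

2GMr/d³ = a_tidal  ⇒  d = (2GMr / a_tidal)^(1/3)
d = (2 × 6.674×10⁻¹¹ × (1.2 × 10³⁰) × (160) / (16))^(1/3)
  = 1.2 × 10⁷ m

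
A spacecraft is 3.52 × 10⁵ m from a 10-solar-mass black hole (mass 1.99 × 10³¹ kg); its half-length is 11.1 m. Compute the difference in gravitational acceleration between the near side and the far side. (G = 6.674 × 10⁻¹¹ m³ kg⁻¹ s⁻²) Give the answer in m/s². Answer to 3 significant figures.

1.35 × 10⁶ m/s²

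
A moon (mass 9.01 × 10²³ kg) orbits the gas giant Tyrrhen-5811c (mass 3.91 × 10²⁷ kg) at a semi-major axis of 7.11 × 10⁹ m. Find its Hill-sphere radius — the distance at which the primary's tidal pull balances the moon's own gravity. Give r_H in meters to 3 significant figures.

r_H ≈ a (m/3M)^(1/3)
    = (7.11 × 10⁹) × (9.01 × 10²³ / (3 × 3.91 × 10²⁷))^(1/3)
    = 3.02 × 10⁸ m

3.02 × 10⁸ m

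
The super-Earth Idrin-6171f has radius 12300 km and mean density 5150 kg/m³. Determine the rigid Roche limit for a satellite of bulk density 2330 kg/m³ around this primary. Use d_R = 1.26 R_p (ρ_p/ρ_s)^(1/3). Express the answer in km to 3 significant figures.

20200 km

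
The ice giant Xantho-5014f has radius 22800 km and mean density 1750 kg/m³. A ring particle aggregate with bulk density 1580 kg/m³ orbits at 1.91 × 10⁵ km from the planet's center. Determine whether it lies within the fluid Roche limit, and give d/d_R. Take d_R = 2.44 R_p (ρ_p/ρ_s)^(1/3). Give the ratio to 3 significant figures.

outside; d/d_R ≈ 3.32

d_R = 2.44 × (22800 km) × (1750/1580)^(1/3) = 57560 km
d/d_R = (1.91 × 10⁵) / (57560) = 3.32
Since d/d_R > 1, the body is outside the Roche limit.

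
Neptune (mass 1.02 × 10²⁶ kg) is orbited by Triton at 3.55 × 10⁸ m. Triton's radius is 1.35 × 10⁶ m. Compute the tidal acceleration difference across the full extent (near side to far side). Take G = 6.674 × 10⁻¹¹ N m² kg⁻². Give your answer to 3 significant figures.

8.22 × 10⁻⁴ m/s²

The field gradient is 2GM/d³; across the full diameter 2r the difference is 4GMr/d³.
a_tidal = 4GMr/d³
        = 4 × (6.674 × 10⁻¹¹) × (1.02 × 10²⁶) × (1.35 × 10⁶) / (3.55 × 10⁸)³
        = 8.22 × 10⁻⁴ m/s²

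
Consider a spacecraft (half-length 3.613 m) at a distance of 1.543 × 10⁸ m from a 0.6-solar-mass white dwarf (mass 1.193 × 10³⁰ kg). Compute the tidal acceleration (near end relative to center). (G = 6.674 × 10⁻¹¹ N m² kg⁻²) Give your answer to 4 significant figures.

Differencing GM/(d−r)² and GM/d² to first order in r/d gives 2GMr/d³.
a_tidal = 2GMr/d³
        = 2 × (6.674 × 10⁻¹¹) × (1.193 × 10³⁰) × (3.613) / (1.543 × 10⁸)³
        = 1.566 × 10⁻⁴ m/s²

1.566 × 10⁻⁴ m/s²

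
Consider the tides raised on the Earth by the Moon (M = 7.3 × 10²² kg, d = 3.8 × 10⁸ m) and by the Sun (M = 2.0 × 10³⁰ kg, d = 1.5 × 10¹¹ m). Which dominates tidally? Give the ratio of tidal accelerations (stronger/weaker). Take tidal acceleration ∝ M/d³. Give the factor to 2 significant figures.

The tide-raising term goes as M/d³ (the gradient of a 1/d² field).
The Moon: (7.3 × 10²²) / (3.8 × 10⁸)³ = 1.330 × 10⁻³
The Sun: (2.0 × 10³⁰) / (1.5 × 10¹¹)³ = 5.926 × 10⁻⁴
Ratio (larger/smaller) = 2.2

The Moon, by a factor of ≈ 2.2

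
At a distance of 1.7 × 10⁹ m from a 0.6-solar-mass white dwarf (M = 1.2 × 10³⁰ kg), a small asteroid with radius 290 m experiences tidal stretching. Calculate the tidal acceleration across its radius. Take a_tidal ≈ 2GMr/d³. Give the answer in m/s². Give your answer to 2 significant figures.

Δa = 2GMr/d³
   = 2 × (6.674 × 10⁻¹¹) × (1.2 × 10³⁰) × (290) / (1.7 × 10⁹)³
   = 9.5 × 10⁻⁶ m/s²

9.5 × 10⁻⁶ m/s²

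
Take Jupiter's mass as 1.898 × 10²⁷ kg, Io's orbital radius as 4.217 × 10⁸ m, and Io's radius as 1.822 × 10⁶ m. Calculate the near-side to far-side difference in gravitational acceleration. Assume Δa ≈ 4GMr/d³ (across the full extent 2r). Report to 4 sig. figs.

a_tidal = 4GMr/d³
        = 4 × (6.674 × 10⁻¹¹) × (1.898 × 10²⁷) × (1.822 × 10⁶) / (4.217 × 10⁸)³
        = 1.231 × 10⁻² m/s²

1.231 × 10⁻² m/s²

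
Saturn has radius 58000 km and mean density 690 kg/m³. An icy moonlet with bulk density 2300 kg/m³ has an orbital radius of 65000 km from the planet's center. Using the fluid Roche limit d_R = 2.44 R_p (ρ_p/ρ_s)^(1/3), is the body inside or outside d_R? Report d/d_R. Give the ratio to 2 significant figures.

inside; d/d_R ≈ 0.69

d_R = 2.44 × (58000 km) × (690/2300)^(1/3) = 94740 km
d/d_R = (65000) / (94740) = 0.69
Since d/d_R < 1, the body is inside the Roche limit.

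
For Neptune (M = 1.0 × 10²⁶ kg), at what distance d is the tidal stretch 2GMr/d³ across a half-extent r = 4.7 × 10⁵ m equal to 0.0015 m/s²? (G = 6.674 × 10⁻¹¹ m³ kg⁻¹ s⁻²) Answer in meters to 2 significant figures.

2GMr/d³ = a_tidal  ⇒  d = (2GMr / a_tidal)^(1/3)
d = (2 × 6.674×10⁻¹¹ × (1.0 × 10²⁶) × (4.7 × 10⁵) / (0.0015))^(1/3)
  = 1.6 × 10⁸ m

1.6 × 10⁸ m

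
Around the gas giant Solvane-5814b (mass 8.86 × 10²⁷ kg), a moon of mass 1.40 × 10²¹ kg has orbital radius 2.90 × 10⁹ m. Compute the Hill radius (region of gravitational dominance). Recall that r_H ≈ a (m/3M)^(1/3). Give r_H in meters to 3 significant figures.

1.09 × 10⁷ m

r_H ≈ a (m/3M)^(1/3)
    = (2.90 × 10⁹) × (1.40 × 10²¹ / (3 × 8.86 × 10²⁷))^(1/3)
    = 1.09 × 10⁷ m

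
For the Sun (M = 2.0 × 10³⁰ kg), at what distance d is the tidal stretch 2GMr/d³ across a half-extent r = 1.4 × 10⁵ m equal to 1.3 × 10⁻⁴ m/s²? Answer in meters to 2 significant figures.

6.6 × 10⁹ m

2GMr/d³ = a_tidal  ⇒  d = (2GMr / a_tidal)^(1/3)
d = (2 × 6.674×10⁻¹¹ × (2.0 × 10³⁰) × (1.4 × 10⁵) / (1.3 × 10⁻⁴))^(1/3)
  = 6.6 × 10⁹ m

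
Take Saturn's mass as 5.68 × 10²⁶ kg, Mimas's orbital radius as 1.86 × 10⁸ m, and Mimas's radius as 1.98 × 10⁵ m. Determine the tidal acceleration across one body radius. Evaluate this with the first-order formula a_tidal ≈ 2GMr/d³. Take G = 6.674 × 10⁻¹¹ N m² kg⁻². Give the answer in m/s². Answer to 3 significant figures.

2.33 × 10⁻³ m/s²

Δg = 2GMr/d³
   = 2 × (6.674 × 10⁻¹¹) × (5.68 × 10²⁶) × (1.98 × 10⁵) / (1.86 × 10⁸)³
   = 2.33 × 10⁻³ m/s²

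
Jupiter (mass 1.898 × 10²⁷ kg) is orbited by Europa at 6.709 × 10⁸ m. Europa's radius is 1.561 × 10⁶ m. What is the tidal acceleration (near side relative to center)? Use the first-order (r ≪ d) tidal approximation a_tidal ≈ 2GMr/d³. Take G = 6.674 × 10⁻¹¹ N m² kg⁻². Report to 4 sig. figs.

1.310 × 10⁻³ m/s²

Since r ≪ d, expand the inverse-square field across one radius to get the leading 2GMr/d³ term.
a_tidal = 2GMr/d³
        = 2 × (6.674 × 10⁻¹¹) × (1.898 × 10²⁷) × (1.561 × 10⁶) / (6.709 × 10⁸)³
        = 1.310 × 10⁻³ m/s²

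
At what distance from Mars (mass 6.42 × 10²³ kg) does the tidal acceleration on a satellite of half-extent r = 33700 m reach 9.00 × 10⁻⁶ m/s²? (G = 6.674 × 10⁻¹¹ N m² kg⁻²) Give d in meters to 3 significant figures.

2GMr/d³ = a_tidal  ⇒  d = (2GMr / a_tidal)^(1/3)
d = (2 × 6.674×10⁻¹¹ × (6.42 × 10²³) × (33700) / (9.00 × 10⁻⁶))^(1/3)
  = 6.85 × 10⁷ m

6.85 × 10⁷ m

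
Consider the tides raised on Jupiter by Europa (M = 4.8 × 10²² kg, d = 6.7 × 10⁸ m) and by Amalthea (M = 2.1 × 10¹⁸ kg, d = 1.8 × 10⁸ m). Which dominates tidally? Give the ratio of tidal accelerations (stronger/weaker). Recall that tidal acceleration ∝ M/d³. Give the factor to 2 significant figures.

Europa, by a factor of ≈ 440

Tidal acceleration ∝ M/d³, so compare M/d³ for each.
Europa: (4.8 × 10²²) / (6.7 × 10⁸)³ = 1.596 × 10⁻⁴
Amalthea: (2.1 × 10¹⁸) / (1.8 × 10⁸)³ = 3.601 × 10⁻⁷
Ratio (larger/smaller) = 440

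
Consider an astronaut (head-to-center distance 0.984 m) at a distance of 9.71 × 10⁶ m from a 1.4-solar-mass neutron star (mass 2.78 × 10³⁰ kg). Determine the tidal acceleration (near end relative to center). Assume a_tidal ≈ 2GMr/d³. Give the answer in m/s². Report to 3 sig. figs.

a_tidal = 2GMr/d³
        = 2 × (6.674 × 10⁻¹¹) × (2.78 × 10³⁰) × (0.984) / (9.71 × 10⁶)³
        = 3.99 × 10⁻¹ m/s²

3.99 × 10⁻¹ m/s²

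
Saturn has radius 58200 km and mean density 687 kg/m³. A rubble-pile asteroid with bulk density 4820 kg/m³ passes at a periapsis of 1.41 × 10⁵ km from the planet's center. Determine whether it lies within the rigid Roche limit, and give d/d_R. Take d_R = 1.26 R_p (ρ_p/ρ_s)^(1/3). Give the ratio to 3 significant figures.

outside; d/d_R ≈ 3.68

d_R = 1.26 × (58200 km) × (687/4820)^(1/3) = 38310 km
d/d_R = (1.41 × 10⁵) / (38310) = 3.68
Since d/d_R > 1, the body is outside the Roche limit.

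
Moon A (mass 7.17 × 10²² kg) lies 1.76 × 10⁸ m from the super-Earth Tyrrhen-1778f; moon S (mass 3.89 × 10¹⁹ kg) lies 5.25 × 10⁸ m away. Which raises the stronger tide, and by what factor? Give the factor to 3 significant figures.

Moon A, by a factor of ≈ 48900

Tidal stretch scales as M/d³; compute that for each body.
Moon A: (7.17 × 10²²) / (1.76 × 10⁸)³ = 1.315 × 10⁻²
Moon S: (3.89 × 10¹⁹) / (5.25 × 10⁸)³ = 2.688 × 10⁻⁷
Ratio (larger/smaller) = 48900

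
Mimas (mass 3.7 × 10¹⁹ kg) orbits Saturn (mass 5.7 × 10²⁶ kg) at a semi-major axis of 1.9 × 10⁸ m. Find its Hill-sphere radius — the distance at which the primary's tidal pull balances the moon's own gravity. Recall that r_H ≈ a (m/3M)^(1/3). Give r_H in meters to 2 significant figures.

5.3 × 10⁵ m

r_H ≈ a (m/3M)^(1/3)
    = (1.9 × 10⁸) × (3.7 × 10¹⁹ / (3 × 5.7 × 10²⁶))^(1/3)
    = 5.3 × 10⁵ m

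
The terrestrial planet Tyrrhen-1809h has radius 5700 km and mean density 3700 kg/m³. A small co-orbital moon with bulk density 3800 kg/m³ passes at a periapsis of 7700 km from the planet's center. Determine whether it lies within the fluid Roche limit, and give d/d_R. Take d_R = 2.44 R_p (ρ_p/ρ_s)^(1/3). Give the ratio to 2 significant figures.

d_R = 2.44 × (5700 km) × (3700/3800)^(1/3) = 13780 km
d/d_R = (7700) / (13780) = 0.56
Since d/d_R < 1, the body is inside the Roche limit.

inside; d/d_R ≈ 0.56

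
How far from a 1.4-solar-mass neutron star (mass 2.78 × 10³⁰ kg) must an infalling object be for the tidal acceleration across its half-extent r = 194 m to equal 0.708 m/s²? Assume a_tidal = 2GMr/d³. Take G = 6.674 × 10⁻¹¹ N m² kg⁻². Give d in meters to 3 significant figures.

2GMr/d³ = a_tidal  ⇒  d = (2GMr / a_tidal)^(1/3)
d = (2 × 6.674×10⁻¹¹ × (2.78 × 10³⁰) × (194) / (0.708))^(1/3)
  = 4.67 × 10⁷ m

4.67 × 10⁷ m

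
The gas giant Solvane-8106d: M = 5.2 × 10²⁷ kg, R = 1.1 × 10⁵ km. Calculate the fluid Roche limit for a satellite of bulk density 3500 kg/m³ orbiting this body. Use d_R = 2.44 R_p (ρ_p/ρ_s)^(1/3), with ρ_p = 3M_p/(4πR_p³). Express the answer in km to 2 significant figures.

1.7 × 10⁵ km

ρ_p = 3M_p/(4πR_p³) = 3 × (5.2 × 10²⁷) / (4π × (1.1 × 10⁸ m)³) = 930 kg/m³
d_R = 2.44 × 1.1 × 10⁵ km × (930/3500)^(1/3)
    = 1.7 × 10⁵ km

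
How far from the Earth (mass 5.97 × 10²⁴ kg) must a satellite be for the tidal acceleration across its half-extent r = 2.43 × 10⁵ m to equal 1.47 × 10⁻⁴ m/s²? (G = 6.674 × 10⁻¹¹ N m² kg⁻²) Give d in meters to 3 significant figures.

2GMr/d³ = a_tidal  ⇒  d = (2GMr / a_tidal)^(1/3)
d = (2 × 6.674×10⁻¹¹ × (5.97 × 10²⁴) × (2.43 × 10⁵) / (1.47 × 10⁻⁴))^(1/3)
  = 1.10 × 10⁸ m

1.10 × 10⁸ m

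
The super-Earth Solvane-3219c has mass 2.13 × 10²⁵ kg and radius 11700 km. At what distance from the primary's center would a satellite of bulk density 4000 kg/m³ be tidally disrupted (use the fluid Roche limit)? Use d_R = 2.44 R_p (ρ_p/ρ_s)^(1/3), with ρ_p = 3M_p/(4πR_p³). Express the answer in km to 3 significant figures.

ρ_p = 3M_p/(4πR_p³) = 3 × (2.13 × 10²⁵) / (4π × (1.17 × 10⁷ m)³) = 3170 kg/m³
d_R = 2.44 × 11700 km × (3170/4000)^(1/3)
    = 26400 km

26400 km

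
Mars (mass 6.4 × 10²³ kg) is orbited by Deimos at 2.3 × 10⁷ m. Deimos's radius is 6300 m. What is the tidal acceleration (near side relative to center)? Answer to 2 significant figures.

4.4 × 10⁻⁵ m/s²

The tidal stretch is the gradient of GM/d² times the body's extent r, hence the 1/d³ dependence.
Δa = 2GMr/d³
   = 2 × (6.674 × 10⁻¹¹) × (6.4 × 10²³) × (6300) / (2.3 × 10⁷)³
   = 4.4 × 10⁻⁵ m/s²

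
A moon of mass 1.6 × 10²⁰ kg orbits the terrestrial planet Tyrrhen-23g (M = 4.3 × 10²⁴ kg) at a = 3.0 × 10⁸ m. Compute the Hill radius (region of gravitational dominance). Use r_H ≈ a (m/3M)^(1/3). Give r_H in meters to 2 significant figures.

r_H ≈ a (m/3M)^(1/3)
    = (3.0 × 10⁸) × (1.6 × 10²⁰ / (3 × 4.3 × 10²⁴))^(1/3)
    = 6.9 × 10⁶ m

6.9 × 10⁶ m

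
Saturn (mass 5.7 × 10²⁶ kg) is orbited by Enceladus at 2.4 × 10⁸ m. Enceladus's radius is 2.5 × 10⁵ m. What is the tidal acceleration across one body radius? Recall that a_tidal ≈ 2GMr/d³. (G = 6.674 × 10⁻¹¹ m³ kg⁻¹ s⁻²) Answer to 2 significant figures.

1.4 × 10⁻³ m/s²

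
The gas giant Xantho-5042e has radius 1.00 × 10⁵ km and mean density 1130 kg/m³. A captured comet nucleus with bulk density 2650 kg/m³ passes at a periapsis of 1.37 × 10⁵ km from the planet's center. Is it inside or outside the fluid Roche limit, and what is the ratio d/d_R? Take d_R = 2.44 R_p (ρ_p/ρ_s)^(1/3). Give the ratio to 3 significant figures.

d_R = 2.44 × (1.00 × 10⁵ km) × (1130/2650)^(1/3) = 1.837 × 10⁵ km
d/d_R = (1.37 × 10⁵) / (1.837 × 10⁵) = 0.746
Since d/d_R < 1, the body is inside the Roche limit.

inside; d/d_R ≈ 0.746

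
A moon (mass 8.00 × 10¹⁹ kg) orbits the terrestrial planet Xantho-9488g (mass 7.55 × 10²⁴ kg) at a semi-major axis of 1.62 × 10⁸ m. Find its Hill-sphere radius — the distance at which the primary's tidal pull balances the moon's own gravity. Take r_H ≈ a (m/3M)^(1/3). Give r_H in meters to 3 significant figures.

2.47 × 10⁶ m

r_H ≈ a (m/3M)^(1/3)
    = (1.62 × 10⁸) × (8.00 × 10¹⁹ / (3 × 7.55 × 10²⁴))^(1/3)
    = 2.47 × 10⁶ m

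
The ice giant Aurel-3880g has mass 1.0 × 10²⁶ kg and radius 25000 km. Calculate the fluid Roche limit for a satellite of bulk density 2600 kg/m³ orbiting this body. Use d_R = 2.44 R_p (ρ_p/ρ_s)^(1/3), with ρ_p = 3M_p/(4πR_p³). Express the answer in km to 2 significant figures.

ρ_p = 3M_p/(4πR_p³) = 3 × (1.0 × 10²⁶) / (4π × (2.5 × 10⁷ m)³) = 1500 kg/m³
d_R = 2.44 × 25000 km × (1500/2600)^(1/3)
    = 51000 km

51000 km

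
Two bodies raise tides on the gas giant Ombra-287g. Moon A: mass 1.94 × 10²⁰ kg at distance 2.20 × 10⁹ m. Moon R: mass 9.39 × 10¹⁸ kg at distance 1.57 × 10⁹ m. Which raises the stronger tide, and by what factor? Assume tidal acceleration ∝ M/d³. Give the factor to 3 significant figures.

Compare M/d³ for the two perturbers:
Moon A: (1.94 × 10²⁰) / (2.20 × 10⁹)³ = 1.822 × 10⁻⁸
Moon R: (9.39 × 10¹⁸) / (1.57 × 10⁹)³ = 2.426 × 10⁻⁹
Ratio (larger/smaller) = 7.51

Moon A, by a factor of ≈ 7.51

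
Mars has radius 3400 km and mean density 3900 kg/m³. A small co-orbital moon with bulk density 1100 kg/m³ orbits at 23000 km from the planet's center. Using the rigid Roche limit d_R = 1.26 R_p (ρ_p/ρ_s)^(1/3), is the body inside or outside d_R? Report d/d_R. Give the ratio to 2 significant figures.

d_R = 1.26 × (3400 km) × (3900/1100)^(1/3) = 6532 km
d/d_R = (23000) / (6532) = 3.5
Since d/d_R > 1, the body is outside the Roche limit.

outside; d/d_R ≈ 3.5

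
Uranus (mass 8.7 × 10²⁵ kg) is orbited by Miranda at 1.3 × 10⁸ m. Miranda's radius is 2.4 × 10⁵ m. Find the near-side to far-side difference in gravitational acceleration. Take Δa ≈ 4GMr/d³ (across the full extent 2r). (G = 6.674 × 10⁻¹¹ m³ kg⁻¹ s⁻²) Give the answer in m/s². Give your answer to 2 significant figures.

The field gradient is 2GM/d³; across the full diameter 2r the difference is 4GMr/d³.
a_tidal = 4GMr/d³
        = 4 × (6.674 × 10⁻¹¹) × (8.7 × 10²⁵) × (2.4 × 10⁵) / (1.3 × 10⁸)³
        = 2.5 × 10⁻³ m/s²

2.5 × 10⁻³ m/s²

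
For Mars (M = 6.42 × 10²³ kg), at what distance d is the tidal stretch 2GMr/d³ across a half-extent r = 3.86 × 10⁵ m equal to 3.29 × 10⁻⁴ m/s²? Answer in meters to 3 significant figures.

2GMr/d³ = a_tidal  ⇒  d = (2GMr / a_tidal)^(1/3)
d = (2 × 6.674×10⁻¹¹ × (6.42 × 10²³) × (3.86 × 10⁵) / (3.29 × 10⁻⁴))^(1/3)
  = 4.65 × 10⁷ m

4.65 × 10⁷ m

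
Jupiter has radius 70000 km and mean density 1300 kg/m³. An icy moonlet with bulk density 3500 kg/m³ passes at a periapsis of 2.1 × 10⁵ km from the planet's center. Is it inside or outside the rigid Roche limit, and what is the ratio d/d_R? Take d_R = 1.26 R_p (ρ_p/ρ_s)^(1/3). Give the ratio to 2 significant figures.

d_R = 1.26 × (70000 km) × (1300/3500)^(1/3) = 63400 km
d/d_R = (2.1 × 10⁵) / (63400) = 3.3
Since d/d_R > 1, the body is outside the Roche limit.

outside; d/d_R ≈ 3.3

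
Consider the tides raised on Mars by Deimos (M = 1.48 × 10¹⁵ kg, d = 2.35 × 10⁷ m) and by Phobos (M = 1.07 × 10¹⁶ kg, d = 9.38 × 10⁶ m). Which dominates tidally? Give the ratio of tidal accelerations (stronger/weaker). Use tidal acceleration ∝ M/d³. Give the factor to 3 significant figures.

Compare M/d³ for the two perturbers:
Deimos: (1.48 × 10¹⁵) / (2.35 × 10⁷)³ = 1.140 × 10⁻⁷
Phobos: (1.07 × 10¹⁶) / (9.38 × 10⁶)³ = 1.297 × 10⁻⁵
Ratio (larger/smaller) = 114

Phobos, by a factor of ≈ 114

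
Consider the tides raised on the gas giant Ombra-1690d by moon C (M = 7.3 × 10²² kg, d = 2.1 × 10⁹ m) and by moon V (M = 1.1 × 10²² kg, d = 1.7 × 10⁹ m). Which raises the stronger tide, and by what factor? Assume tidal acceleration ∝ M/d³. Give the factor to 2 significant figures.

Moon C, by a factor of ≈ 3.5

Compare M/d³ for the two perturbers:
Moon C: (7.3 × 10²²) / (2.1 × 10⁹)³ = 7.883 × 10⁻⁶
Moon V: (1.1 × 10²²) / (1.7 × 10⁹)³ = 2.239 × 10⁻⁶
Ratio (larger/smaller) = 3.5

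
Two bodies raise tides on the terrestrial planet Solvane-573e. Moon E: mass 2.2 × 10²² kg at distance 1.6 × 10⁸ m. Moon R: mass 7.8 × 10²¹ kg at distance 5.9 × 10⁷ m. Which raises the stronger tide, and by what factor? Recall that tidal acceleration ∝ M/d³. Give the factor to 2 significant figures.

Moon R, by a factor of ≈ 7.1

Compare M/d³ for the two perturbers:
Moon E: (2.2 × 10²²) / (1.6 × 10⁸)³ = 5.371 × 10⁻³
Moon R: (7.8 × 10²¹) / (5.9 × 10⁷)³ = 3.798 × 10⁻²
Ratio (larger/smaller) = 7.1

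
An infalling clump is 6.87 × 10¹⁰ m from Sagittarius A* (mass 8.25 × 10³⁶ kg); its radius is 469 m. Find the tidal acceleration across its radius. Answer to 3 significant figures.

Δa = 2GMr/d³
   = 2 × (6.674 × 10⁻¹¹) × (8.25 × 10³⁶) × (469) / (6.87 × 10¹⁰)³
   = 1.59 × 10⁻³ m/s²

1.59 × 10⁻³ m/s²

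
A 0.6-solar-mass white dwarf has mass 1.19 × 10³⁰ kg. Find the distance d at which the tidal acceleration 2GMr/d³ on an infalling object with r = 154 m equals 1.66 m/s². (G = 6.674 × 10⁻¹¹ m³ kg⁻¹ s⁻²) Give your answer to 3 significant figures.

2.45 × 10⁷ m

2GMr/d³ = a_tidal  ⇒  d = (2GMr / a_tidal)^(1/3)
d = (2 × 6.674×10⁻¹¹ × (1.19 × 10³⁰) × (154) / (1.66))^(1/3)
  = 2.45 × 10⁷ m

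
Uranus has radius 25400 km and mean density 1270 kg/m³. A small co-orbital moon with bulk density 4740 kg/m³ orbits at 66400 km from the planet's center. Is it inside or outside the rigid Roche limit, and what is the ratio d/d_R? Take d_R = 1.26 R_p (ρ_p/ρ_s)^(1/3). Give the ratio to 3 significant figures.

outside; d/d_R ≈ 3.22

d_R = 1.26 × (25400 km) × (1270/4740)^(1/3) = 20630 km
d/d_R = (66400) / (20630) = 3.22
Since d/d_R > 1, the body is outside the Roche limit.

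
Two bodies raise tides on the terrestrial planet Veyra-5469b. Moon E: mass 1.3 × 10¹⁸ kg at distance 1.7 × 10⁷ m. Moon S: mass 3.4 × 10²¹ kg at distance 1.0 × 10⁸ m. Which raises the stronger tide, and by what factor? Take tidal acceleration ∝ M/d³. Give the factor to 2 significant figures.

Tidal stretch scales as M/d³; compute that for each body.
Moon E: (1.3 × 10¹⁸) / (1.7 × 10⁷)³ = 2.646 × 10⁻⁴
Moon S: (3.4 × 10²¹) / (1.0 × 10⁸)³ = 3.400 × 10⁻³
Ratio (larger/smaller) = 13

Moon S, by a factor of ≈ 13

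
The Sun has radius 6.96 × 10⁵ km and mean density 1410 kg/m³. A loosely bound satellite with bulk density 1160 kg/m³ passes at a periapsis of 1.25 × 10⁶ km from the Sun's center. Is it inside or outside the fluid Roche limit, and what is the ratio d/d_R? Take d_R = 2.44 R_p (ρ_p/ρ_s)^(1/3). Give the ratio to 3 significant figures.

inside; d/d_R ≈ 0.690

d_R = 2.44 × (6.96 × 10⁵ km) × (1410/1160)^(1/3) = 1.812 × 10⁶ km
d/d_R = (1.25 × 10⁶) / (1.812 × 10⁶) = 0.690
Since d/d_R < 1, the body is inside the Roche limit.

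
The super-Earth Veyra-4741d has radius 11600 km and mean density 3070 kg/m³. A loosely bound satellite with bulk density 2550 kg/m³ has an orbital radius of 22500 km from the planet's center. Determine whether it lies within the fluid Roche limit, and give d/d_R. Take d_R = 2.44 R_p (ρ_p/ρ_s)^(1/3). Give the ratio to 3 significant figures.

d_R = 2.44 × (11600 km) × (3070/2550)^(1/3) = 30110 km
d/d_R = (22500) / (30110) = 0.747
Since d/d_R < 1, the body is inside the Roche limit.

inside; d/d_R ≈ 0.747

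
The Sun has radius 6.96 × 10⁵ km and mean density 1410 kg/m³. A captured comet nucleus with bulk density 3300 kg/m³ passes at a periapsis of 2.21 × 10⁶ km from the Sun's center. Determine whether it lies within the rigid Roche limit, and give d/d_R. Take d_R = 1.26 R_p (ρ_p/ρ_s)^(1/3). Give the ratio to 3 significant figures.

outside; d/d_R ≈ 3.35

d_R = 1.26 × (6.96 × 10⁵ km) × (1410/3300)^(1/3) = 6.605 × 10⁵ km
d/d_R = (2.21 × 10⁶) / (6.605 × 10⁵) = 3.35
Since d/d_R > 1, the body is outside the Roche limit.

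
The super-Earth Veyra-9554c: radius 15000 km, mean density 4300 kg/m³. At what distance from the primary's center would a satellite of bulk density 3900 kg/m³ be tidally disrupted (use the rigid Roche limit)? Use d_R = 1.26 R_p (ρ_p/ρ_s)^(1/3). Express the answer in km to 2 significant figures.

d_R = 1.26 × 15000 km × (4300/3900)^(1/3)
    = 20000 km

20000 km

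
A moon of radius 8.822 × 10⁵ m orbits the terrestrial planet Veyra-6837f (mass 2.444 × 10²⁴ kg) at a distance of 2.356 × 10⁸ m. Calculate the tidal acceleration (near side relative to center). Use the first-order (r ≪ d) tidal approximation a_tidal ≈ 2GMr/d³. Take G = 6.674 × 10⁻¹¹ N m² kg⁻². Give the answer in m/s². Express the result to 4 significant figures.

2.201 × 10⁻⁵ m/s²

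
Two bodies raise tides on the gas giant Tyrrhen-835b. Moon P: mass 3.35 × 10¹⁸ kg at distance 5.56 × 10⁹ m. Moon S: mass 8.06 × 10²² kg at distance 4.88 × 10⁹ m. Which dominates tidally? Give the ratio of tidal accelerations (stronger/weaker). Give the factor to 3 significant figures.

Moon S, by a factor of ≈ 35600

Tidal acceleration ∝ M/d³, so compare M/d³ for each.
Moon P: (3.35 × 10¹⁸) / (5.56 × 10⁹)³ = 1.949 × 10⁻¹¹
Moon S: (8.06 × 10²²) / (4.88 × 10⁹)³ = 6.935 × 10⁻⁷
Ratio (larger/smaller) = 35600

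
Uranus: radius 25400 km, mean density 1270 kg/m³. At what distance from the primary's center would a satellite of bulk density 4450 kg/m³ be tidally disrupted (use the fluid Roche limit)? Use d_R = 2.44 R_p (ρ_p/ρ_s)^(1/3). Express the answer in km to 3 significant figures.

40800 km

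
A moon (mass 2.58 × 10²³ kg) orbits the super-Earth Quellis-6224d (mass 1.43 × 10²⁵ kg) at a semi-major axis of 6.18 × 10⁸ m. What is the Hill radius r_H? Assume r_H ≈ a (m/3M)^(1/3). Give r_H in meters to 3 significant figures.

r_H ≈ a (m/3M)^(1/3)
    = (6.18 × 10⁸) × (2.58 × 10²³ / (3 × 1.43 × 10²⁵))^(1/3)
    = 1.12 × 10⁸ m

1.12 × 10⁸ m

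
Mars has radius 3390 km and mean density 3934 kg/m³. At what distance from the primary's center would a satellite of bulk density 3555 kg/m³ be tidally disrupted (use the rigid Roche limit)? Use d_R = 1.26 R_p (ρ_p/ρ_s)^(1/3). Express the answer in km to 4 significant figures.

d_R = 1.26 × 3390 km × (3934/3555)^(1/3)
    = 4418 km

4418 km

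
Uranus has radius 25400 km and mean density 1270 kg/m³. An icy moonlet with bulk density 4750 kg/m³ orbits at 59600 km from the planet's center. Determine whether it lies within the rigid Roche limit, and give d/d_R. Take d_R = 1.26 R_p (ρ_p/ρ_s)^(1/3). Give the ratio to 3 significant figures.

d_R = 1.26 × (25400 km) × (1270/4750)^(1/3) = 20620 km
d/d_R = (59600) / (20620) = 2.89
Since d/d_R > 1, the body is outside the Roche limit.

outside; d/d_R ≈ 2.89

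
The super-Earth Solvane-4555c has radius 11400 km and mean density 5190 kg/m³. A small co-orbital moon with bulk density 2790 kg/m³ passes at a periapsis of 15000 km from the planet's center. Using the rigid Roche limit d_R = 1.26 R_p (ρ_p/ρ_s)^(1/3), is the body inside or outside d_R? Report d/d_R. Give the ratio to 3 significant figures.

d_R = 1.26 × (11400 km) × (5190/2790)^(1/3) = 17670 km
d/d_R = (15000) / (17670) = 0.849
Since d/d_R < 1, the body is inside the Roche limit.

inside; d/d_R ≈ 0.849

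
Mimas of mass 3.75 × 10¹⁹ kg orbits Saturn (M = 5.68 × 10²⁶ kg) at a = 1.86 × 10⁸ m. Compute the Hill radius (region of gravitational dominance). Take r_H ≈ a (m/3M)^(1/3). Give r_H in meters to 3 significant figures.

r_H ≈ a (m/3M)^(1/3)
    = (1.86 × 10⁸) × (3.75 × 10¹⁹ / (3 × 5.68 × 10²⁶))^(1/3)
    = 5.21 × 10⁵ m

5.21 × 10⁵ m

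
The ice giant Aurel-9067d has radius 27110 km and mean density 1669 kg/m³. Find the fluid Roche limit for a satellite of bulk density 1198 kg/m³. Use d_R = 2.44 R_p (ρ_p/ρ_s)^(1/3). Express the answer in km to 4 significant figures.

73880 km

d_R = 2.44 × 27110 km × (1669/1198)^(1/3)
    = 73880 km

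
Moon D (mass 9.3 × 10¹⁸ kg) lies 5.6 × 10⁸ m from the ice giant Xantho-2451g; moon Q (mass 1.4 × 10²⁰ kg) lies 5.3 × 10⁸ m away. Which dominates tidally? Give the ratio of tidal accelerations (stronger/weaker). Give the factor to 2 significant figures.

Moon Q, by a factor of ≈ 18

The tide-raising term goes as M/d³ (the gradient of a 1/d² field).
Moon D: (9.3 × 10¹⁸) / (5.6 × 10⁸)³ = 5.296 × 10⁻⁸
Moon Q: (1.4 × 10²⁰) / (5.3 × 10⁸)³ = 9.404 × 10⁻⁷
Ratio (larger/smaller) = 18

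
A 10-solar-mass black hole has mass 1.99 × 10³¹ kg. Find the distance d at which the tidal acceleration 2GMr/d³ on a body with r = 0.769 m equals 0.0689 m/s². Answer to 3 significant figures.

2GMr/d³ = a_tidal  ⇒  d = (2GMr / a_tidal)^(1/3)
d = (2 × 6.674×10⁻¹¹ × (1.99 × 10³¹) × (0.769) / (0.0689))^(1/3)
  = 3.09 × 10⁷ m

3.09 × 10⁷ m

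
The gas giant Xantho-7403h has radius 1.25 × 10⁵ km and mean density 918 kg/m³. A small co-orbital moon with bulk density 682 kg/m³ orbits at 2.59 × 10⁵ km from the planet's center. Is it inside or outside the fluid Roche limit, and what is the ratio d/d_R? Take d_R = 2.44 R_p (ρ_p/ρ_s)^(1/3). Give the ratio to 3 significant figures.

d_R = 2.44 × (1.25 × 10⁵ km) × (918/682)^(1/3) = 3.368 × 10⁵ km
d/d_R = (2.59 × 10⁵) / (3.368 × 10⁵) = 0.769
Since d/d_R < 1, the body is inside the Roche limit.

inside; d/d_R ≈ 0.769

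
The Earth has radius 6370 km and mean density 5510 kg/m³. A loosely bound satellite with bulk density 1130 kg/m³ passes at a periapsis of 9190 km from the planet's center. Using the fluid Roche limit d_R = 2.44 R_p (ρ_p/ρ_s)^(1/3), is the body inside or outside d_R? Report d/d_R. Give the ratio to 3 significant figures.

d_R = 2.44 × (6370 km) × (5510/1130)^(1/3) = 26360 km
d/d_R = (9190) / (26360) = 0.349
Since d/d_R < 1, the body is inside the Roche limit.

inside; d/d_R ≈ 0.349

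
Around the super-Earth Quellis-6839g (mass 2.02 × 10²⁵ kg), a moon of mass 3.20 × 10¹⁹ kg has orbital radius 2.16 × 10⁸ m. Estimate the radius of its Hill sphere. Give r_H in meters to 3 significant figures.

1.75 × 10⁶ m

r_H ≈ a (m/3M)^(1/3)
    = (2.16 × 10⁸) × (3.20 × 10¹⁹ / (3 × 2.02 × 10²⁵))^(1/3)
    = 1.75 × 10⁶ m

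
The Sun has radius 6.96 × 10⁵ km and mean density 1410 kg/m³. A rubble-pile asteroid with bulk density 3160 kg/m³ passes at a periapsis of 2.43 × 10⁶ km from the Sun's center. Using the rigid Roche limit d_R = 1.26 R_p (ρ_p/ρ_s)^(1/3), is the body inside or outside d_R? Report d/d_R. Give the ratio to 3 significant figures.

outside; d/d_R ≈ 3.63

d_R = 1.26 × (6.96 × 10⁵ km) × (1410/3160)^(1/3) = 6.701 × 10⁵ km
d/d_R = (2.43 × 10⁶) / (6.701 × 10⁵) = 3.63
Since d/d_R > 1, the body is outside the Roche limit.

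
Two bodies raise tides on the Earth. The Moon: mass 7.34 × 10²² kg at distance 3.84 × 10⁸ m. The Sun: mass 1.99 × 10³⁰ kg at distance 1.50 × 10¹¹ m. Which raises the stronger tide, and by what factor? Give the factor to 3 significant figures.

The Moon, by a factor of ≈ 2.20

Tidal stretch scales as M/d³; compute that for each body.
The Moon: (7.34 × 10²²) / (3.84 × 10⁸)³ = 1.296 × 10⁻³
The Sun: (1.99 × 10³⁰) / (1.50 × 10¹¹)³ = 5.896 × 10⁻⁴
Ratio (larger/smaller) = 2.20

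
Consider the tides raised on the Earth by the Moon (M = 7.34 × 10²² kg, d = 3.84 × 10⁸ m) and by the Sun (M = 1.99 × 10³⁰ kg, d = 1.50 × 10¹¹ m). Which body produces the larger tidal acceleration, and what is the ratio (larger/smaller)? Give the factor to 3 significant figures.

The tide-raising term goes as M/d³ (the gradient of a 1/d² field).
The Moon: (7.34 × 10²²) / (3.84 × 10⁸)³ = 1.296 × 10⁻³
The Sun: (1.99 × 10³⁰) / (1.50 × 10¹¹)³ = 5.896 × 10⁻⁴
Ratio (larger/smaller) = 2.20

The Moon, by a factor of ≈ 2.20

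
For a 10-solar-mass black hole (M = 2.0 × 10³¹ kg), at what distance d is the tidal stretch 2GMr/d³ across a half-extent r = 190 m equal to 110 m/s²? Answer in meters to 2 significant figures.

2GMr/d³ = a_tidal  ⇒  d = (2GMr / a_tidal)^(1/3)
d = (2 × 6.674×10⁻¹¹ × (2.0 × 10³¹) × (190) / (110))^(1/3)
  = 1.7 × 10⁷ m

1.7 × 10⁷ m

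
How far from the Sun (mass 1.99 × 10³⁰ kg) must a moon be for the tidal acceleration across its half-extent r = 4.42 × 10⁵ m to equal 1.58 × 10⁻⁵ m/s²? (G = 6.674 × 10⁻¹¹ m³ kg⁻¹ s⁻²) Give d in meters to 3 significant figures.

2GMr/d³ = a_tidal  ⇒  d = (2GMr / a_tidal)^(1/3)
d = (2 × 6.674×10⁻¹¹ × (1.99 × 10³⁰) × (4.42 × 10⁵) / (1.58 × 10⁻⁵))^(1/3)
  = 1.95 × 10¹⁰ m

1.95 × 10¹⁰ m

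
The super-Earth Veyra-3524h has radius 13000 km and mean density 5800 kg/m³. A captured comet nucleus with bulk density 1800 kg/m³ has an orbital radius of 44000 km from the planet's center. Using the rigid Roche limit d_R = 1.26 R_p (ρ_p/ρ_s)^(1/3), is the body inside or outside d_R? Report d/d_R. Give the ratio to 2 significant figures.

d_R = 1.26 × (13000 km) × (5800/1800)^(1/3) = 24190 km
d/d_R = (44000) / (24190) = 1.8
Since d/d_R > 1, the body is outside the Roche limit.

outside; d/d_R ≈ 1.8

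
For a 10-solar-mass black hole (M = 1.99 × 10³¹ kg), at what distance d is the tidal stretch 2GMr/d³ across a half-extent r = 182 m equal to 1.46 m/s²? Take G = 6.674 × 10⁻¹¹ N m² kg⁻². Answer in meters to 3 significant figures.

6.92 × 10⁷ m

2GMr/d³ = a_tidal  ⇒  d = (2GMr / a_tidal)^(1/3)
d = (2 × 6.674×10⁻¹¹ × (1.99 × 10³¹) × (182) / (1.46))^(1/3)
  = 6.92 × 10⁷ m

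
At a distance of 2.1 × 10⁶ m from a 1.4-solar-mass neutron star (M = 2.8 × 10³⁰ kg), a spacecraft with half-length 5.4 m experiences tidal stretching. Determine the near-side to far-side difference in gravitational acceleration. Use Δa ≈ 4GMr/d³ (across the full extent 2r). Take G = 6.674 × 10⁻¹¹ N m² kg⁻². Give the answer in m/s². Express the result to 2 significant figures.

4.4 × 10² m/s²

a_tidal = 4GMr/d³
        = 4 × (6.674 × 10⁻¹¹) × (2.8 × 10³⁰) × (5.4) / (2.1 × 10⁶)³
        = 4.4 × 10² m/s²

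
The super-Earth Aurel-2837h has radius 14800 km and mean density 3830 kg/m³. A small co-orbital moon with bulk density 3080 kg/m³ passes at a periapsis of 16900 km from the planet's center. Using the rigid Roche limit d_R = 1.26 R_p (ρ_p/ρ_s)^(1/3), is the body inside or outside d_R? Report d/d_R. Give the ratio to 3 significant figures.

inside; d/d_R ≈ 0.843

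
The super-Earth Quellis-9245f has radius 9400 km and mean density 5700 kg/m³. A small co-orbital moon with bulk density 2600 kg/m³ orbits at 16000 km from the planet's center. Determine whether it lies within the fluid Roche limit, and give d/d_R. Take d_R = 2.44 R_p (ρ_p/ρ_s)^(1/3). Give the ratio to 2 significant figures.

d_R = 2.44 × (9400 km) × (5700/2600)^(1/3) = 29800 km
d/d_R = (16000) / (29800) = 0.54
Since d/d_R < 1, the body is inside the Roche limit.

inside; d/d_R ≈ 0.54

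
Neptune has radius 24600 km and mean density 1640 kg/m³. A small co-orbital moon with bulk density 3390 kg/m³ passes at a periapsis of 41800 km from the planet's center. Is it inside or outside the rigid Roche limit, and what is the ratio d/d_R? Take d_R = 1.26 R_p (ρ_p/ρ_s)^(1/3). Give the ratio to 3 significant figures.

d_R = 1.26 × (24600 km) × (1640/3390)^(1/3) = 24330 km
d/d_R = (41800) / (24330) = 1.72
Since d/d_R > 1, the body is outside the Roche limit.

outside; d/d_R ≈ 1.72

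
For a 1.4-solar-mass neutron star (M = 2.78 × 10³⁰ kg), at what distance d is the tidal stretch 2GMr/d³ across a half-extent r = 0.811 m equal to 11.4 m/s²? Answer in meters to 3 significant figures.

2.98 × 10⁶ m

2GMr/d³ = a_tidal  ⇒  d = (2GMr / a_tidal)^(1/3)
d = (2 × 6.674×10⁻¹¹ × (2.78 × 10³⁰) × (0.811) / (11.4))^(1/3)
  = 2.98 × 10⁶ m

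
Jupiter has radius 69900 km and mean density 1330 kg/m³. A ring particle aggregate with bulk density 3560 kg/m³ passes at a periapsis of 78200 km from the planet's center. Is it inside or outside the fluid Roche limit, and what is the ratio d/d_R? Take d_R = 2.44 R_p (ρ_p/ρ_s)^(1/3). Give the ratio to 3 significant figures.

inside; d/d_R ≈ 0.637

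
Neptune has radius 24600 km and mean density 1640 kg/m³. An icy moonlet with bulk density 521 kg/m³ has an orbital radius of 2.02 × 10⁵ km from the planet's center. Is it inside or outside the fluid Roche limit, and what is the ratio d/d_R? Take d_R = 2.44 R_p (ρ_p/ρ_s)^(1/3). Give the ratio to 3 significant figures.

d_R = 2.44 × (24600 km) × (1640/521)^(1/3) = 87970 km
d/d_R = (2.02 × 10⁵) / (87970) = 2.30
Since d/d_R > 1, the body is outside the Roche limit.

outside; d/d_R ≈ 2.30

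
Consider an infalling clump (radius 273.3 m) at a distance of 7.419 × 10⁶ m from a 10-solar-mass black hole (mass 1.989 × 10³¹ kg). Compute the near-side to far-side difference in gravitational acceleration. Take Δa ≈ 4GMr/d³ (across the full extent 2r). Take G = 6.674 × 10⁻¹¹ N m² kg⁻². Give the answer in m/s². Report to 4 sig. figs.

The field gradient is 2GM/d³; across the full diameter 2r the difference is 4GMr/d³.
Δg = 4GMr/d³
   = 4 × (6.674 × 10⁻¹¹) × (1.989 × 10³¹) × (273.3) / (7.419 × 10⁶)³
   = 3.554 × 10³ m/s²

3.554 × 10³ m/s²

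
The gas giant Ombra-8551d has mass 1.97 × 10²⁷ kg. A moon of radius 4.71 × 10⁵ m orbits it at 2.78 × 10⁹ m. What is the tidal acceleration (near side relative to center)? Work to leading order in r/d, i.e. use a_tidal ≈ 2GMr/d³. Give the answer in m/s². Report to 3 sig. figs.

The tidal stretch is the gradient of GM/d² times the body's extent r, hence the 1/d³ dependence.
Δa = 2GMr/d³
   = 2 × (6.674 × 10⁻¹¹) × (1.97 × 10²⁷) × (4.71 × 10⁵) / (2.78 × 10⁹)³
   = 5.76 × 10⁻⁶ m/s²

5.76 × 10⁻⁶ m/s²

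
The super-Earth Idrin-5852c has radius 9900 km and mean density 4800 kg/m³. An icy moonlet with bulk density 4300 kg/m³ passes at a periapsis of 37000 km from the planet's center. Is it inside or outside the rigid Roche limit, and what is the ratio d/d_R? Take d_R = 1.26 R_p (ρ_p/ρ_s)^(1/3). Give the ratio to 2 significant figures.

outside; d/d_R ≈ 2.9

d_R = 1.26 × (9900 km) × (4800/4300)^(1/3) = 12940 km
d/d_R = (37000) / (12940) = 2.9
Since d/d_R > 1, the body is outside the Roche limit.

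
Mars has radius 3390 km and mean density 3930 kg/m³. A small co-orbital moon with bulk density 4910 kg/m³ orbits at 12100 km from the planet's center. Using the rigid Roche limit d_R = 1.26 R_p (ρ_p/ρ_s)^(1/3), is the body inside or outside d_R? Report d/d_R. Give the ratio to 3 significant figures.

d_R = 1.26 × (3390 km) × (3930/4910)^(1/3) = 3966 km
d/d_R = (12100) / (3966) = 3.05
Since d/d_R > 1, the body is outside the Roche limit.

outside; d/d_R ≈ 3.05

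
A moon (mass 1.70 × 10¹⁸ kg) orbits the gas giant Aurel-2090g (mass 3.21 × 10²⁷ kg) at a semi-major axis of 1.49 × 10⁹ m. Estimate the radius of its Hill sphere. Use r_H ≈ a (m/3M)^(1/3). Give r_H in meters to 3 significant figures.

8.36 × 10⁵ m

r_H ≈ a (m/3M)^(1/3)
    = (1.49 × 10⁹) × (1.70 × 10¹⁸ / (3 × 3.21 × 10²⁷))^(1/3)
    = 8.36 × 10⁵ m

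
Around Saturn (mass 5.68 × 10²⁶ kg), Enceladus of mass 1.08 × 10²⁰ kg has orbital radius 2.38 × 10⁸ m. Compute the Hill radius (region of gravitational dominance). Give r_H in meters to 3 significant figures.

9.49 × 10⁵ m

r_H ≈ a (m/3M)^(1/3)
    = (2.38 × 10⁸) × (1.08 × 10²⁰ / (3 × 5.68 × 10²⁶))^(1/3)
    = 9.49 × 10⁵ m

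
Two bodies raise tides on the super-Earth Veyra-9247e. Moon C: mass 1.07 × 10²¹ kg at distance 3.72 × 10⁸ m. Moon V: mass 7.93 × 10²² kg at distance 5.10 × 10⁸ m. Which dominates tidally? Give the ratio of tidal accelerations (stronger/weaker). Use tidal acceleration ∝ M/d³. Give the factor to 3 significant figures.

Tidal acceleration ∝ M/d³, so compare M/d³ for each.
Moon C: (1.07 × 10²¹) / (3.72 × 10⁸)³ = 2.079 × 10⁻⁵
Moon V: (7.93 × 10²²) / (5.10 × 10⁸)³ = 5.978 × 10⁻⁴
Ratio (larger/smaller) = 28.8

Moon V, by a factor of ≈ 28.8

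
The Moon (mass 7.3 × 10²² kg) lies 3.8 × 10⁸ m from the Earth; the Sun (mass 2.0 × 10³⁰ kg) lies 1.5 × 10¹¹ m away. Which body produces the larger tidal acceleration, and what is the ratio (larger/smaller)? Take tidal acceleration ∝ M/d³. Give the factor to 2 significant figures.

The Moon, by a factor of ≈ 2.2

Compare M/d³ for the two perturbers:
The Moon: (7.3 × 10²²) / (3.8 × 10⁸)³ = 1.330 × 10⁻³
The Sun: (2.0 × 10³⁰) / (1.5 × 10¹¹)³ = 5.926 × 10⁻⁴
Ratio (larger/smaller) = 2.2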